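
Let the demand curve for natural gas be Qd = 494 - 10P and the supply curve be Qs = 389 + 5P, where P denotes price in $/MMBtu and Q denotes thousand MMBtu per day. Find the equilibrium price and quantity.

P* = 7, Q* = 424

The market clears where 494 - 10P = 389 + 5P. Rearranging, 15P = 105, hence P* = 7.
From the demand curve, Q* = 494 - 10(7) = 424.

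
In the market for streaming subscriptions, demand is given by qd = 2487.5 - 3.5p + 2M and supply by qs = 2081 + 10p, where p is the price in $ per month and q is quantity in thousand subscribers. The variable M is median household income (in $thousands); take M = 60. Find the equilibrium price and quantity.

With M = 60, demand is qd = 2607.5 - 3.5p.
The market clears where 2607.5 - 3.5p = 2081 + 10p. Rearranging, 13.5p = 526.5, hence p* = 39.
Substitute back: q* = 2607.5 - 3.5(39) = 2471.

p* = 39, q* = 2471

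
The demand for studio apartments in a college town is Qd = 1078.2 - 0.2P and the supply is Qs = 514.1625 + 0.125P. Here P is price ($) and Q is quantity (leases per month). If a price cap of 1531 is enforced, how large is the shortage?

With P fixed at 1531, quantity demanded is 772 and quantity supplied is 705.5375.
Shortage = Qd - Qs = 772 - 705.5375 = 66.4625.

Shortage = 66.4625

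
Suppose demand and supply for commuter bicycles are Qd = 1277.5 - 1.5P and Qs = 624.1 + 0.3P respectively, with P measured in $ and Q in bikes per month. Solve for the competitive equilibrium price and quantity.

P* = 363, Q* = 733

Equating demand and supply, 1277.5 - 1.5P = 624.1 + 0.3P gives 1.8P = 653.4, so P* = 363.
Substitute back: Q* = 1277.5 - 1.5(363) = 733.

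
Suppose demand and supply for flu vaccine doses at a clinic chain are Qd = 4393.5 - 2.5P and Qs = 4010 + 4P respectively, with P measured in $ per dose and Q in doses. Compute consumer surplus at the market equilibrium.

Consumer surplus = 3605703.2

Set Qd = Qs: 4393.5 - 2.5P = 4010 + 4P, so 383.5 = 6.5P and P* = 59.
Substitute back: Q* = 4393.5 - 2.5(59) = 4246.
Demand choke price (Qd = 0): P = 4393.5/2.5 = 1757.4. Consumer surplus = ½ × (1757.4 - 59) × 4246 = 3605703.2.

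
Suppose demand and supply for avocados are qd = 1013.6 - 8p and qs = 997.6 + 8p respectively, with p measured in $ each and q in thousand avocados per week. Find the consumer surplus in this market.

At equilibrium qd = qs, so 1013.6 - 8p = 997.6 + 8p; collecting terms, 16 = 16p and p* = 1.
Plugging p* into demand: q* = 1013.6 - 8(1) = 1005.6.
Demand choke price (qd = 0): p = 1013.6/8 = 126.7. Consumer surplus = ½ × (126.7 - 1) × 1005.6 = 63201.96.

Consumer surplus = 63201.96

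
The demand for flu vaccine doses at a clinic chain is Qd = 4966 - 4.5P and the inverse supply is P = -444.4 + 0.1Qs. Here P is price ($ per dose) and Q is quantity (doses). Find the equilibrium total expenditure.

Total expenditure = 172944

Solving each curve for Q: Qs = 4444 + 10P.
At equilibrium Qd = Qs, so 4966 - 4.5P = 4444 + 10P; collecting terms, 522 = 14.5P and P* = 36.
Substitute back: Q* = 4966 - 4.5(36) = 4804.
Total expenditure = P* × Q* = 36 × 4804 = 172944.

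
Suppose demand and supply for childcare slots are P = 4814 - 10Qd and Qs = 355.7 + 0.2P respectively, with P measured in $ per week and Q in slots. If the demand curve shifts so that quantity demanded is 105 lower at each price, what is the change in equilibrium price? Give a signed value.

ΔP = -350

Inverting to quantity form: Qd = 481.4 - 0.1P.
Set Qd = Qs: 481.4 - 0.1P = 355.7 + 0.2P, so 125.7 = 0.3P and P* = 419.
Plugging P* into demand: Q* = 481.4 - 0.1(419) = 439.5.
After the shift, demand is Qd = 376.4 - 0.1P.
New equilibrium: 20.7 = 0.3P, so P = 69 and Q = 369.5.
ΔP = 69 - 419 = -350.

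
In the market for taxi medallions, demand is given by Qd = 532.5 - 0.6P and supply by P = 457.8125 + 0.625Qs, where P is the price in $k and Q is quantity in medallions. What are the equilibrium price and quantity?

P* = 575, Q* = 187.5

In direct form, Qs = -732.5 + 1.6P.
At equilibrium Qd = Qs, so 532.5 - 0.6P = -732.5 + 1.6P; collecting terms, 1265 = 2.2P and P* = 575.
From the demand curve, Q* = 532.5 - 0.6(575) = 187.5.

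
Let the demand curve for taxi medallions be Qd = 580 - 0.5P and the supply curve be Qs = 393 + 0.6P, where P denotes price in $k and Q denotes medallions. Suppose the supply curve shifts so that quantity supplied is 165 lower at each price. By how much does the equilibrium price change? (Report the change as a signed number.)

Equating demand and supply, 580 - 0.5P = 393 + 0.6P gives 1.1P = 187, so P* = 170.
Then Q* = 580 - 0.5(170) = 495.
After the shift, supply is Qs = 228 + 0.6P.
New equilibrium: 352 = 1.1P, so P = 320 and Q = 420.
ΔP = 320 - 170 = 150.

ΔP = 150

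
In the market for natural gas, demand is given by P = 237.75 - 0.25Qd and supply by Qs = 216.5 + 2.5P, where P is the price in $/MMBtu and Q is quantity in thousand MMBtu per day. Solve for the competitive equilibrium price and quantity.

P* = 113, Q* = 499

Solving each curve for Q: Qd = 951 - 4P.
At equilibrium Qd = Qs, so 951 - 4P = 216.5 + 2.5P; collecting terms, 734.5 = 6.5P and P* = 113.
Substitute back: Q* = 951 - 4(113) = 499.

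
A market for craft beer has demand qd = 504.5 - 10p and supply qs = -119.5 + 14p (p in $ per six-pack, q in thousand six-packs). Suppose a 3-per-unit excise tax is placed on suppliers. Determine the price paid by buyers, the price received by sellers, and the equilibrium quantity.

Suppliers keep p_s = p_b - 3 per unit, so supply in terms of the buyer price is qs = -161.5 + 14p_b.
Market clearing requires 504.5 - 10p_b = -161.5 + 14p_b; hence 666 = 24p_b and p_b = 27.75.
Then p_s = 27.75 - 3 = 24.75 and q = 504.5 - 10(27.75) = 227.

p_b = 27.75, p_s = 24.75, q = 227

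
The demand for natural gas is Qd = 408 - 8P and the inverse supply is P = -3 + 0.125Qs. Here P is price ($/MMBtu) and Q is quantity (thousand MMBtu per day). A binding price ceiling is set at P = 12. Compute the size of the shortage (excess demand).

Rewriting in direct form: Qs = 24 + 8P.
With P fixed at 12, quantity demanded is 312 and quantity supplied is 120.
Shortage = Qd - Qs = 312 - 120 = 192.

Shortage = 192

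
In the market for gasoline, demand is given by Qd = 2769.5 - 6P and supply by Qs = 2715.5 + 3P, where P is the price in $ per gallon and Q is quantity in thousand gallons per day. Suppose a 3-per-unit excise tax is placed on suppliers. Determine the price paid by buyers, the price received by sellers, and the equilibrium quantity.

P_b = 7, P_s = 4, Q = 2727.5

The tax drives a wedge P_b - P_s = 3. Substituting P_s = P_b - 3 into supply: Qs = 2706.5 + 3P_b.
Set Qd = Qs: 2769.5 - 6P_b = 2706.5 + 3P_b, so 63 = 9P_b and P_b = 7.
Then P_s = 7 - 3 = 4 and Q = 2769.5 - 6(7) = 2727.5.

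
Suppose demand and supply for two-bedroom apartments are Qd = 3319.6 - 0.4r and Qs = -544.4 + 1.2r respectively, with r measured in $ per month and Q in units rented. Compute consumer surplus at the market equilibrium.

Consumer surplus = 6924291.2

The market clears where 3319.6 - 0.4r = -544.4 + 1.2r. Rearranging, 1.6r = 3864, hence r* = 2415.
Plugging r* into demand: Q* = 3319.6 - 0.4(2415) = 2353.6.
Demand choke price (Qd = 0): r = 3319.6/0.4 = 8299. Consumer surplus = ½ × (8299 - 2415) × 2353.6 = 6924291.2.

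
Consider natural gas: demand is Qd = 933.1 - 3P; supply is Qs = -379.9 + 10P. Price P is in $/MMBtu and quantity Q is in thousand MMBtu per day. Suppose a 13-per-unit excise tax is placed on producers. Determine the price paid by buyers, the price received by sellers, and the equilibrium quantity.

P_b = 111, P_s = 98, Q = 600.1

Producers keep P_s = P_b - 13 per unit, so supply in terms of the buyer price is Qs = -509.9 + 10P_b.
Equate demand and the shifted supply: 933.1 - 3P_b = -509.9 + 10P_b, giving 13P_b = 1443, so P_b = 111.
Then P_s = 111 - 13 = 98 and Q = 933.1 - 3(111) = 600.1.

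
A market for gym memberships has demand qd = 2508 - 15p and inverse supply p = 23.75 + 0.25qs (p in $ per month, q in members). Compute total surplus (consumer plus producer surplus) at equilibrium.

Rewriting in direct form: qs = -95 + 4p.
Set qd = qs: 2508 - 15p = -95 + 4p, so 2603 = 19p and p* = 137.
Then q* = 2508 - 15(137) = 453.
Demand choke price = 167.2; supply choke price = 23.75. CS = ½(167.2 - 137)(453) = 6840.3; PS = ½(137 - 23.75)(453) = 25651.125. Total surplus = 32491.425.

Total surplus = 32491.425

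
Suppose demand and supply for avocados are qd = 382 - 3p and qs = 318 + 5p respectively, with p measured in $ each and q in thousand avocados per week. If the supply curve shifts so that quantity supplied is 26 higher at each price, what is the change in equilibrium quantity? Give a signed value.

At equilibrium qd = qs, so 382 - 3p = 318 + 5p; collecting terms, 64 = 8p and p* = 8.
Substitute back: q* = 382 - 3(8) = 358.
After the shift, supply is qs = 344 + 5p.
Re-solving, 8p = 38 gives p = 4.75 and q = 367.75.
Δq = 367.75 - 358 = 9.75.

Δq = 9.75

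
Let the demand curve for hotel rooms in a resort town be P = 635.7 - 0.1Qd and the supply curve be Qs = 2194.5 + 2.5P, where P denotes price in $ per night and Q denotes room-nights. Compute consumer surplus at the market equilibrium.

Consumer surplus = 458136.45

In direct form, Qd = 6357 - 10P.
Equating demand and supply, 6357 - 10P = 2194.5 + 2.5P gives 12.5P = 4162.5, so P* = 333.
Plugging P* into demand: Q* = 6357 - 10(333) = 3027.
Demand choke price (Qd = 0): P = 6357/10 = 635.7. Consumer surplus = ½ × (635.7 - 333) × 3027 = 458136.45.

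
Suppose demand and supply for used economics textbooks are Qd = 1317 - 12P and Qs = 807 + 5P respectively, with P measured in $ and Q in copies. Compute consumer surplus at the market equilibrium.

Consumer surplus = 38160.375

At equilibrium Qd = Qs, so 1317 - 12P = 807 + 5P; collecting terms, 510 = 17P and P* = 30.
Plugging P* into demand: Q* = 1317 - 12(30) = 957.
Demand choke price (Qd = 0): P = 1317/12 = 109.75. Consumer surplus = ½ × (109.75 - 30) × 957 = 38160.375.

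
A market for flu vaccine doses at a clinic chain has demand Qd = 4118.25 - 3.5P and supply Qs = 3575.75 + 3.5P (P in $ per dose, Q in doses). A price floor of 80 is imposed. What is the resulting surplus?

With P fixed at 80, quantity demanded is 3838.25 and quantity supplied is 3855.75.
Surplus = Qs - Qd = 3855.75 - 3838.25 = 17.5.

Surplus = 17.5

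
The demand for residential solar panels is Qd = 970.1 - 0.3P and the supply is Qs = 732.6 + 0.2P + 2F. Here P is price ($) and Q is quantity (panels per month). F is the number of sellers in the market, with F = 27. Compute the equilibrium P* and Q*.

P* = 367, Q* = 860

With F = 27, supply is Qs = 786.6 + 0.2P.
Set Qd = Qs: 970.1 - 0.3P = 786.6 + 0.2P, so 183.5 = 0.5P and P* = 367.
Substitute back: Q* = 970.1 - 0.3(367) = 860.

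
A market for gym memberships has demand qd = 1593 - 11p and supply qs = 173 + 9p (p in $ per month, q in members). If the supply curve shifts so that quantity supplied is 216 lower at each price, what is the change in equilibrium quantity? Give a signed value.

Δq = -118.8

Set qd = qs: 1593 - 11p = 173 + 9p, so 1420 = 20p and p* = 71.
Then q* = 1593 - 11(71) = 812.
After the shift, supply is qs = -43 + 9p.
New equilibrium: 1636 = 20p, so p = 81.8 and q = 693.2.
Δq = 693.2 - 812 = -118.8.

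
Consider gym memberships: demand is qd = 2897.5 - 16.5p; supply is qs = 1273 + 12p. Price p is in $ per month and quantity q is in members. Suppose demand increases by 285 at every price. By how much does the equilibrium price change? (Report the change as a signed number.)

Set qd = qs: 2897.5 - 16.5p = 1273 + 12p, so 1624.5 = 28.5p and p* = 57.
Substitute back: q* = 2897.5 - 16.5(57) = 1957.
After the shift, demand is qd = 3182.5 - 16.5p.
Re-solving, 28.5p = 1909.5 gives p = 67 and q = 2077.
Δp = 67 - 57 = 10.

Δp = 10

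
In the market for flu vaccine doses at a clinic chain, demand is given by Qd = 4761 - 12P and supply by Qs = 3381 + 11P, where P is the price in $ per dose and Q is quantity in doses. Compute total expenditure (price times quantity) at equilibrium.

Total expenditure = 242460

At equilibrium Qd = Qs, so 4761 - 12P = 3381 + 11P; collecting terms, 1380 = 23P and P* = 60.
Plugging P* into demand: Q* = 4761 - 12(60) = 4041.
Total expenditure = P* × Q* = 60 × 4041 = 242460.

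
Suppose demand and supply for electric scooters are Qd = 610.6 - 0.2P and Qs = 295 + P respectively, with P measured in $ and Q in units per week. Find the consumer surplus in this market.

The market clears where 610.6 - 0.2P = 295 + P. Rearranging, 1.2P = 315.6, hence P* = 263.
Substitute back: Q* = 610.6 - 0.2(263) = 558.
Demand choke price (Qd = 0): P = 610.6/0.2 = 3053. Consumer surplus = ½ × (3053 - 263) × 558 = 778410.

Consumer surplus = 778410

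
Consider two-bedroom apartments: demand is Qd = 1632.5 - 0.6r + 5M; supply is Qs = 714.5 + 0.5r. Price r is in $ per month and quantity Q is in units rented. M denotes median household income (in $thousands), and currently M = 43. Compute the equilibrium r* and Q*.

With M = 43, demand is Qd = 1847.5 - 0.6r.
The market clears where 1847.5 - 0.6r = 714.5 + 0.5r. Rearranging, 1.1r = 1133, hence r* = 1030.
Plugging r* into demand: Q* = 1847.5 - 0.6(1030) = 1229.5.

r* = 1030, Q* = 1229.5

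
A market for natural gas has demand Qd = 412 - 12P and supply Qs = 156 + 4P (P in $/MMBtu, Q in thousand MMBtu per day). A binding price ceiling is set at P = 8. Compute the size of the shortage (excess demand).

Shortage = 128

Evaluating both curves at the ceiling price 8 gives Qd = 316, Qs = 188.
Shortage = Qd - Qs = 316 - 188 = 128.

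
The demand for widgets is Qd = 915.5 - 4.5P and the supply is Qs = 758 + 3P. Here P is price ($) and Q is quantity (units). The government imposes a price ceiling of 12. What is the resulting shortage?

Shortage = 67.5

At P = 12: Qd = 861.5 and Qs = 794.
Shortage = Qd - Qs = 861.5 - 794 = 67.5.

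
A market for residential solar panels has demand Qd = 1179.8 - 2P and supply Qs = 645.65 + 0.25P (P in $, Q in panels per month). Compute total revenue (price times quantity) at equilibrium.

Total revenue = 167367

Set Qd = Qs: 1179.8 - 2P = 645.65 + 0.25P, so 534.15 = 2.25P and P* = 237.4.
Then Q* = 1179.8 - 2(237.4) = 705.
Total revenue = P* × Q* = 237.4 × 705 = 167367.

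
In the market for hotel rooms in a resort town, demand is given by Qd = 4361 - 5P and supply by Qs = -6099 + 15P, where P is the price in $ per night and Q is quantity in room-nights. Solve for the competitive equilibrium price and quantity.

P* = 523, Q* = 1746

The market clears where 4361 - 5P = -6099 + 15P. Rearranging, 20P = 10460, hence P* = 523.
Substitute back: Q* = 4361 - 5(523) = 1746.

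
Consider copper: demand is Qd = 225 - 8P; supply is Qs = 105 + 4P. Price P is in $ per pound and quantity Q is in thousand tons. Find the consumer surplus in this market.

The market clears where 225 - 8P = 105 + 4P. Rearranging, 12P = 120, hence P* = 10.
Plugging P* into demand: Q* = 225 - 8(10) = 145.
Demand choke price (Qd = 0): P = 225/8 = 28.125. Consumer surplus = ½ × (28.125 - 10) × 145 = 1314.0625.

Consumer surplus = 1314.0625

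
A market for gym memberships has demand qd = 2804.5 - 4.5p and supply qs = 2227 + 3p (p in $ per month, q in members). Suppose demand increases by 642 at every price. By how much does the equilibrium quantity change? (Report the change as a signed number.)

Set qd = qs: 2804.5 - 4.5p = 2227 + 3p, so 577.5 = 7.5p and p* = 77.
Plugging p* into demand: q* = 2804.5 - 4.5(77) = 2458.
After the shift, demand is qd = 3446.5 - 4.5p.
Re-solving, 7.5p = 1219.5 gives p = 162.6 and q = 2714.8.
Δq = 2714.8 - 2458 = 256.8.

Δq = 256.8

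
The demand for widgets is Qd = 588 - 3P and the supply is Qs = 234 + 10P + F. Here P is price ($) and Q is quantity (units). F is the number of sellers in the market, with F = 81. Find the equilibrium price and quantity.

P* = 21, Q* = 525

With F = 81, supply is Qs = 315 + 10P.
At equilibrium Qd = Qs, so 588 - 3P = 315 + 10P; collecting terms, 273 = 13P and P* = 21.
Substitute back: Q* = 588 - 3(21) = 525.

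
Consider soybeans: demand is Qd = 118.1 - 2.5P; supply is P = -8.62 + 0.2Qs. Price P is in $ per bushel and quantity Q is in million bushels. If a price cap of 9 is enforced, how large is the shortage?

Solving each curve for Q: Qs = 43.1 + 5P.
With P fixed at 9, quantity demanded is 95.6 and quantity supplied is 88.1.
Shortage = Qd - Qs = 95.6 - 88.1 = 7.5.

Shortage = 7.5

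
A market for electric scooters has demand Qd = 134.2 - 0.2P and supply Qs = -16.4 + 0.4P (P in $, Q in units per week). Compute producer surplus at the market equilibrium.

Producer surplus = 8820

At equilibrium Qd = Qs, so 134.2 - 0.2P = -16.4 + 0.4P; collecting terms, 150.6 = 0.6P and P* = 251.
Plugging P* into demand: Q* = 134.2 - 0.2(251) = 84.
Supply choke price (Qs = 0): P = 41. Producer surplus = ½ × (251 - 41) × 84 = 8820.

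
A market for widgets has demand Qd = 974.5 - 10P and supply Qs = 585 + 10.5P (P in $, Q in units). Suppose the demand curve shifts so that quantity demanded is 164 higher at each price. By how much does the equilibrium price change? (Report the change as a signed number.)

At equilibrium Qd = Qs, so 974.5 - 10P = 585 + 10.5P; collecting terms, 389.5 = 20.5P and P* = 19.
Substitute back: Q* = 974.5 - 10(19) = 784.5.
After the shift, demand is Qd = 1138.5 - 10P.
Re-solving, 20.5P = 553.5 gives P = 27 and Q = 868.5.
ΔP = 27 - 19 = 8.

ΔP = 8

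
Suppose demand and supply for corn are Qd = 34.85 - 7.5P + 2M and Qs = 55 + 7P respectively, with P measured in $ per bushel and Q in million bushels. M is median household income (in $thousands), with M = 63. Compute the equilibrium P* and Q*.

P* = 7.3, Q* = 106.1

With M = 63, demand is Qd = 160.85 - 7.5P.
At equilibrium Qd = Qs, so 160.85 - 7.5P = 55 + 7P; collecting terms, 105.85 = 14.5P and P* = 7.3.
Substitute back: Q* = 160.85 - 7.5(7.3) = 106.1.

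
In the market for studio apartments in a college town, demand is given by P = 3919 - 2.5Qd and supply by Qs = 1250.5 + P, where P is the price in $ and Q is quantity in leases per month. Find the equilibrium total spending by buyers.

Solving each curve for Q: Qd = 1567.6 - 0.4P.
At equilibrium Qd = Qs, so 1567.6 - 0.4P = 1250.5 + P; collecting terms, 317.1 = 1.4P and P* = 226.5.
Then Q* = 1567.6 - 0.4(226.5) = 1477.
Total spending by buyers = P* × Q* = 226.5 × 1477 = 334540.5.

Total spending by buyers = 334540.5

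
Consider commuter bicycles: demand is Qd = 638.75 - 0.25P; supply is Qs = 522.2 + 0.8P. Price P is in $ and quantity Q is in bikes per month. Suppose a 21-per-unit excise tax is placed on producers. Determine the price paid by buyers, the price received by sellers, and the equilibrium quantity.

With a tax of 21 on producers, they supply based on the net price P_s = P_b - 21, so Qs = 505.4 + 0.8P_b.
Equate demand and the shifted supply: 638.75 - 0.25P_b = 505.4 + 0.8P_b, giving 1.05P_b = 133.35, so P_b = 127.
Then P_s = 127 - 21 = 106 and Q = 638.75 - 0.25(127) = 607.

P_b = 127, P_s = 106, Q = 607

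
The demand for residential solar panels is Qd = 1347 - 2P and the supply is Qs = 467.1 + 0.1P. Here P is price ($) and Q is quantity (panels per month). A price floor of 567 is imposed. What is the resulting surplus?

Evaluating both curves at the floor price 567 gives Qd = 213, Qs = 523.8.
Surplus = Qs - Qd = 523.8 - 213 = 310.8.

Surplus = 310.8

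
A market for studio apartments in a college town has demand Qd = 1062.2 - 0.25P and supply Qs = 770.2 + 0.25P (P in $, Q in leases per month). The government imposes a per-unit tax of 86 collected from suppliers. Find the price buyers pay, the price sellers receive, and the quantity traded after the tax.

P_b = 627, P_s = 541, Q = 905.45

With a tax of 86 on suppliers, they supply based on the net price P_s = P_b - 86, so Qs = 748.7 + 0.25P_b.
Market clearing requires 1062.2 - 0.25P_b = 748.7 + 0.25P_b; hence 313.5 = 0.5P_b and P_b = 627.
So P_s = 541 and the quantity traded is Q = 1062.2 - 0.25(627) = 905.45.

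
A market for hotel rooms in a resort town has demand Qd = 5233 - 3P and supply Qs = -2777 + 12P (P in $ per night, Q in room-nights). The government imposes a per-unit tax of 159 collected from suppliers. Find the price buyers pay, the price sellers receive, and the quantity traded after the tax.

With a tax of 159 on suppliers, they supply based on the net price P_s = P_b - 159, so Qs = -4685 + 12P_b.
Equate demand and the shifted supply: 5233 - 3P_b = -4685 + 12P_b, giving 15P_b = 9918, so P_b = 661.2.
Then P_s = 661.2 - 159 = 502.2 and Q = 5233 - 3(661.2) = 3249.4.

P_b = 661.2, P_s = 502.2, Q = 3249.4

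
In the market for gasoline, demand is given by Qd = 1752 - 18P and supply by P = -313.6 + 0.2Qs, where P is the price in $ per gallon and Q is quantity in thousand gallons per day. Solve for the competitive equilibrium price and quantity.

P* = 8, Q* = 1608

In direct form, Qs = 1568 + 5P.
Set Qd = Qs: 1752 - 18P = 1568 + 5P, so 184 = 23P and P* = 8.
Substitute back: Q* = 1752 - 18(8) = 1608.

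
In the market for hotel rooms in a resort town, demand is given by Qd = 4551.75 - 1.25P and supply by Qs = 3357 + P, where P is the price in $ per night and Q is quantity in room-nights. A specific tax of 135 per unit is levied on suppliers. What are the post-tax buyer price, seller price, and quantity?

The tax drives a wedge P_b - P_s = 135. Substituting P_s = P_b - 135 into supply: Qs = 3222 + P_b.
Equate demand and the shifted supply: 4551.75 - 1.25P_b = 3222 + P_b, giving 2.25P_b = 1329.75, so P_b = 591.
So P_s = 456 and the quantity traded is Q = 4551.75 - 1.25(591) = 3813.

P_b = 591, P_s = 456, Q = 3813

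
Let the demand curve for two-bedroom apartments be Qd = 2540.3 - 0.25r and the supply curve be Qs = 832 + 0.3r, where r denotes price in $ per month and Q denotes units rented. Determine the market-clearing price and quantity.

r* = 3106, Q* = 1763.8

Equating demand and supply, 2540.3 - 0.25r = 832 + 0.3r gives 0.55r = 1708.3, so r* = 3106.
From the demand curve, Q* = 2540.3 - 0.25(3106) = 1763.8.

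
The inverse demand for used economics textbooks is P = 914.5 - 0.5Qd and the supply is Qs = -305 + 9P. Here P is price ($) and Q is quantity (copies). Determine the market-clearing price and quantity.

Rewriting in direct form: Qd = 1829 - 2P.
At equilibrium Qd = Qs, so 1829 - 2P = -305 + 9P; collecting terms, 2134 = 11P and P* = 194.
Substitute back: Q* = 1829 - 2(194) = 1441.

P* = 194, Q* = 1441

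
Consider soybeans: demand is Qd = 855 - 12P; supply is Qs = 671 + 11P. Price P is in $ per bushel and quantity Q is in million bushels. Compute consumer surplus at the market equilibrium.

Equating demand and supply, 855 - 12P = 671 + 11P gives 23P = 184, so P* = 8.
From the demand curve, Q* = 855 - 12(8) = 759.
Demand choke price (Qd = 0): P = 855/12 = 71.25. Consumer surplus = ½ × (71.25 - 8) × 759 = 24003.375.

Consumer surplus = 24003.375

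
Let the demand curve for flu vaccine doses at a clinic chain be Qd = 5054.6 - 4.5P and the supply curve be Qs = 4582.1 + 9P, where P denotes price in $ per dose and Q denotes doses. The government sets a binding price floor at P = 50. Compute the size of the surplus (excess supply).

At P = 50: Qd = 4829.6 and Qs = 5032.1.
Surplus = Qs - Qd = 5032.1 - 4829.6 = 202.5.

Surplus = 202.5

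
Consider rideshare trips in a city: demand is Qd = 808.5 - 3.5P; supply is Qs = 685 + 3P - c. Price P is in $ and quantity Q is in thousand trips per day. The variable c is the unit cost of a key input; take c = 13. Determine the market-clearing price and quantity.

P* = 21, Q* = 735

With c = 13, supply is Qs = 672 + 3P.
Equating demand and supply, 808.5 - 3.5P = 672 + 3P gives 6.5P = 136.5, so P* = 21.
Substitute back: Q* = 808.5 - 3.5(21) = 735.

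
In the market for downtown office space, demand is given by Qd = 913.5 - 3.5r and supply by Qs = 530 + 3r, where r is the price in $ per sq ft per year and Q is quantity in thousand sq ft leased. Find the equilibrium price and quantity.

Equating demand and supply, 913.5 - 3.5r = 530 + 3r gives 6.5r = 383.5, so r* = 59.
From the demand curve, Q* = 913.5 - 3.5(59) = 707.

r* = 59, Q* = 707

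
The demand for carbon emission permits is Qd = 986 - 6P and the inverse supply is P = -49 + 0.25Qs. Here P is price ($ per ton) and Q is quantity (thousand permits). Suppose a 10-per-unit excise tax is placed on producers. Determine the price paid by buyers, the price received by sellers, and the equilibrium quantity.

P_b = 83, P_s = 73, Q = 488

Solving each curve for Q: Qs = 196 + 4P.
With a tax of 10 on producers, they supply based on the net price P_s = P_b - 10, so Qs = 156 + 4P_b.
Market clearing requires 986 - 6P_b = 156 + 4P_b; hence 830 = 10P_b and P_b = 83.
Then P_s = 83 - 10 = 73 and Q = 986 - 6(83) = 488.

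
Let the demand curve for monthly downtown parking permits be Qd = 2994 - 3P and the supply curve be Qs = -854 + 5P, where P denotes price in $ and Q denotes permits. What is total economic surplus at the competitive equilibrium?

Total surplus = 641493.6

At equilibrium Qd = Qs, so 2994 - 3P = -854 + 5P; collecting terms, 3848 = 8P and P* = 481.
Plugging P* into demand: Q* = 2994 - 3(481) = 1551.
Demand choke price = 998; supply choke price = 170.8. CS = ½(998 - 481)(1551) = 400933.5; PS = ½(481 - 170.8)(1551) = 240560.1. Total surplus = 641493.6.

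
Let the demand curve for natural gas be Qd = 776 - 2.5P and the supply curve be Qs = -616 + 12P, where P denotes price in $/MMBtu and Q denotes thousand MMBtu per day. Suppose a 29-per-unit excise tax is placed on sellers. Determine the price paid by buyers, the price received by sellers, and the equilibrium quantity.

P_b = 120, P_s = 91, Q = 476

Sellers keep P_s = P_b - 29 per unit, so supply in terms of the buyer price is Qs = -964 + 12P_b.
Set Qd = Qs: 776 - 2.5P_b = -964 + 12P_b, so 1740 = 14.5P_b and P_b = 120.
So P_s = 91 and the quantity traded is Q = 776 - 2.5(120) = 476.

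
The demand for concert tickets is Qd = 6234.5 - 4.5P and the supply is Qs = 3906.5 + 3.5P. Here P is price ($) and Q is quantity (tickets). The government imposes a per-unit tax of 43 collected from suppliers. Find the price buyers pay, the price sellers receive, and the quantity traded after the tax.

The tax drives a wedge P_b - P_s = 43. Substituting P_s = P_b - 43 into supply: Qs = 3756 + 3.5P_b.
Market clearing requires 6234.5 - 4.5P_b = 3756 + 3.5P_b; hence 2478.5 = 8P_b and P_b = 309.8125.
So P_s = 266.8125 and the quantity traded is Q = 6234.5 - 4.5(309.8125) = 4840.34375.

P_b = 309.8125, P_s = 266.8125, Q = 4840.34375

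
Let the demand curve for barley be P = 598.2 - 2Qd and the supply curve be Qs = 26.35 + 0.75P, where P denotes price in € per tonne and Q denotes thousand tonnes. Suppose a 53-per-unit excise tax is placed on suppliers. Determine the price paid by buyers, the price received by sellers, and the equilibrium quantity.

P_b = 250, P_s = 197, Q = 174.1

Rewriting in direct form: Qd = 299.1 - 0.5P.
With a tax of 53 on suppliers, they supply based on the net price P_s = P_b - 53, so Qs = -13.4 + 0.75P_b.
Equate demand and the shifted supply: 299.1 - 0.5P_b = -13.4 + 0.75P_b, giving 1.25P_b = 312.5, so P_b = 250.
Then P_s = 250 - 53 = 197 and Q = 299.1 - 0.5(250) = 174.1.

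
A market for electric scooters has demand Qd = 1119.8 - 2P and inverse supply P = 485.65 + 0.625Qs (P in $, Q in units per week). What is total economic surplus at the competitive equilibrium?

Total surplus = 2450.25

In direct form, Qs = -777.04 + 1.6P.
Set Qd = Qs: 1119.8 - 2P = -777.04 + 1.6P, so 1896.84 = 3.6P and P* = 526.9.
Then Q* = 1119.8 - 2(526.9) = 66.
Demand choke price = 559.9; supply choke price = 485.65. CS = ½(559.9 - 526.9)(66) = 1089; PS = ½(526.9 - 485.65)(66) = 1361.25. Total surplus = 2450.25.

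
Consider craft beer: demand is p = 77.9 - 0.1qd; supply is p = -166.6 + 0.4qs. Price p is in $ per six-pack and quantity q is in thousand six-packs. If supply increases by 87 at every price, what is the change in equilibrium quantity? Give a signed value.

In direct form, qd = 779 - 10p and qs = 416.5 + 2.5p.
Set qd = qs: 779 - 10p = 416.5 + 2.5p, so 362.5 = 12.5p and p* = 29.
Plugging p* into demand: q* = 779 - 10(29) = 489.
After the shift, supply is qs = 503.5 + 2.5p.
New equilibrium: 275.5 = 12.5p, so p = 22.04 and q = 558.6.
Δq = 558.6 - 489 = 69.6.

Δq = 69.6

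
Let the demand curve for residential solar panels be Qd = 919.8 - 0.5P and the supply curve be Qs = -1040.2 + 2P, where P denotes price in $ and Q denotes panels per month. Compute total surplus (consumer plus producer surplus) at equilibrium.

Total surplus = 348216.05

At equilibrium Qd = Qs, so 919.8 - 0.5P = -1040.2 + 2P; collecting terms, 1960 = 2.5P and P* = 784.
Plugging P* into demand: Q* = 919.8 - 0.5(784) = 527.8.
Demand choke price = 1839.6; supply choke price = 520.1. CS = ½(1839.6 - 784)(527.8) = 278572.84; PS = ½(784 - 520.1)(527.8) = 69643.21. Total surplus = 348216.05.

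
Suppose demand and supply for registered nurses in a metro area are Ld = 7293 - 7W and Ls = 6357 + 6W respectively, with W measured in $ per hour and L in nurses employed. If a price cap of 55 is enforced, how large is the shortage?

Evaluating both curves at the ceiling price 55 gives Ld = 6908, Ls = 6687.
Shortage = Ld - Ls = 6908 - 6687 = 221.

Shortage = 221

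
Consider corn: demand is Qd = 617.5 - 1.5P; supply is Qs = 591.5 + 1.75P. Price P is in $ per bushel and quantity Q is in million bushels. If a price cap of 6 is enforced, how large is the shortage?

With P fixed at 6, quantity demanded is 608.5 and quantity supplied is 602.
Shortage = Qd - Qs = 608.5 - 602 = 6.5.

Shortage = 6.5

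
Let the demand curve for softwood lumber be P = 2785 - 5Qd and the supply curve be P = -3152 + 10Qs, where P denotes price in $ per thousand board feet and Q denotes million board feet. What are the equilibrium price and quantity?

P* = 806, Q* = 395.8

In direct form, Qd = 557 - 0.2P and Qs = 315.2 + 0.1P.
The market clears where 557 - 0.2P = 315.2 + 0.1P. Rearranging, 0.3P = 241.8, hence P* = 806.
Substitute back: Q* = 557 - 0.2(806) = 395.8.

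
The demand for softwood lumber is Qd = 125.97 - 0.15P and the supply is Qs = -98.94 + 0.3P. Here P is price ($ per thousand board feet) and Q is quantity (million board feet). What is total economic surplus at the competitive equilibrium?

At equilibrium Qd = Qs, so 125.97 - 0.15P = -98.94 + 0.3P; collecting terms, 224.91 = 0.45P and P* = 499.8.
From the demand curve, Q* = 125.97 - 0.15(499.8) = 51.
Demand choke price = 839.8; supply choke price = 329.8. CS = ½(839.8 - 499.8)(51) = 8670; PS = ½(499.8 - 329.8)(51) = 4335. Total surplus = 13005.

Total surplus = 13005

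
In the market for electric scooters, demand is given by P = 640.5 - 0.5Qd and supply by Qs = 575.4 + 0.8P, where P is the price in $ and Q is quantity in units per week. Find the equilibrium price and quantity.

P* = 252, Q* = 777

Solving each curve for Q: Qd = 1281 - 2P.
Equating demand and supply, 1281 - 2P = 575.4 + 0.8P gives 2.8P = 705.6, so P* = 252.
From the demand curve, Q* = 1281 - 2(252) = 777.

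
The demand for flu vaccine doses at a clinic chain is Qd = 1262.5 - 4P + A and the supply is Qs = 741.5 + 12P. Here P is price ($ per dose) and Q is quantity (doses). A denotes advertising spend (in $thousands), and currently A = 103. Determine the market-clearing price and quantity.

P* = 39, Q* = 1209.5

With A = 103, demand is Qd = 1365.5 - 4P.
The market clears where 1365.5 - 4P = 741.5 + 12P. Rearranging, 16P = 624, hence P* = 39.
Then Q* = 1365.5 - 4(39) = 1209.5.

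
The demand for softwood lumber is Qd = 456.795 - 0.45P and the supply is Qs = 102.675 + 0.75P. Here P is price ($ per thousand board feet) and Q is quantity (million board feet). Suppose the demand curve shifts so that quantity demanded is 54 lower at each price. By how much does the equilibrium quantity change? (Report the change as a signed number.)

ΔQ = -33.75

Set Qd = Qs: 456.795 - 0.45P = 102.675 + 0.75P, so 354.12 = 1.2P and P* = 295.1.
From the demand curve, Q* = 456.795 - 0.45(295.1) = 324.
After the shift, demand is Qd = 402.795 - 0.45P.
Re-solving, 1.2P = 300.12 gives P = 250.1 and Q = 290.25.
ΔQ = 290.25 - 324 = -33.75.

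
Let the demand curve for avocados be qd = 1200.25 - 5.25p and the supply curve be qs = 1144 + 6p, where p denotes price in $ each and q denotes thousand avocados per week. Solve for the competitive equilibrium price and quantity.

p* = 5, q* = 1174

Set qd = qs: 1200.25 - 5.25p = 1144 + 6p, so 56.25 = 11.25p and p* = 5.
Then q* = 1200.25 - 5.25(5) = 1174.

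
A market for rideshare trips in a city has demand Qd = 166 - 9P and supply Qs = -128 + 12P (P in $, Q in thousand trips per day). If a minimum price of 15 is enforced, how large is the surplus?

At P = 15: Qd = 31 and Qs = 52.
Surplus = Qs - Qd = 52 - 31 = 21.

Surplus = 21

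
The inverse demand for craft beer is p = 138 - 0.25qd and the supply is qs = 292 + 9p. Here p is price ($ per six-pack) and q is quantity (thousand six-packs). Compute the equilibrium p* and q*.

In direct form, qd = 552 - 4p.
Set qd = qs: 552 - 4p = 292 + 9p, so 260 = 13p and p* = 20.
Then q* = 552 - 4(20) = 472.

p* = 20, q* = 472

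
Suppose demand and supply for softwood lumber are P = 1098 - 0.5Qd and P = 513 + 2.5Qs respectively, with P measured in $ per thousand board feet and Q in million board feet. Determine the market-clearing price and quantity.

P* = 1000.5, Q* = 195

In direct form, Qd = 2196 - 2P and Qs = -205.2 + 0.4P.
Equating demand and supply, 2196 - 2P = -205.2 + 0.4P gives 2.4P = 2401.2, so P* = 1000.5.
Plugging P* into demand: Q* = 2196 - 2(1000.5) = 195.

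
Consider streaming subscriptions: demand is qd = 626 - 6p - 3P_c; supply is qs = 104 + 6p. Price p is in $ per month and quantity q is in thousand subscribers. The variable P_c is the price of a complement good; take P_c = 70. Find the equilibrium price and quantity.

p* = 26, q* = 260

With P_c = 70, demand is qd = 416 - 6p.
The market clears where 416 - 6p = 104 + 6p. Rearranging, 12p = 312, hence p* = 26.
Substitute back: q* = 416 - 6(26) = 260.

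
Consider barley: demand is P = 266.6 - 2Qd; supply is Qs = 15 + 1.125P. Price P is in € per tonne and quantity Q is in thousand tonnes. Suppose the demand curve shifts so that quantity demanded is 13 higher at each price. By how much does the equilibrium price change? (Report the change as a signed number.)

Rewriting in direct form: Qd = 133.3 - 0.5P.
Equating demand and supply, 133.3 - 0.5P = 15 + 1.125P gives 1.625P = 118.3, so P* = 72.8.
Substitute back: Q* = 133.3 - 0.5(72.8) = 96.9.
After the shift, demand is Qd = 146.3 - 0.5P.
Re-solving, 1.625P = 131.3 gives P = 80.8 and Q = 105.9.
ΔP = 80.8 - 72.8 = 8.

ΔP = 8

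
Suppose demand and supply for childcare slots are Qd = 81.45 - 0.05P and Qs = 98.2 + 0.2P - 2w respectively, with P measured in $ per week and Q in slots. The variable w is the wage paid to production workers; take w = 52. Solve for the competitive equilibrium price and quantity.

With w = 52, supply is Qs = -5.8 + 0.2P.
Set Qd = Qs: 81.45 - 0.05P = -5.8 + 0.2P, so 87.25 = 0.25P and P* = 349.
Substitute back: Q* = 81.45 - 0.05(349) = 64.

P* = 349, Q* = 64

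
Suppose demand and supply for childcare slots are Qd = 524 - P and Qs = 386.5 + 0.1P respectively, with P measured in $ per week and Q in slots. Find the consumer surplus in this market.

Consumer surplus = 79600.5

Equating demand and supply, 524 - P = 386.5 + 0.1P gives 1.1P = 137.5, so P* = 125.
Plugging P* into demand: Q* = 524 - 125 = 399.
Demand choke price (Qd = 0): P = 524. Consumer surplus = ½ × (524 - 125) × 399 = 79600.5.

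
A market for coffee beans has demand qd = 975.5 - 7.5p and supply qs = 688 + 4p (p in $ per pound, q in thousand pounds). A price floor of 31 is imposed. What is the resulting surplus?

At p = 31: qd = 743 and qs = 812.
Surplus = qs - qd = 812 - 743 = 69.

Surplus = 69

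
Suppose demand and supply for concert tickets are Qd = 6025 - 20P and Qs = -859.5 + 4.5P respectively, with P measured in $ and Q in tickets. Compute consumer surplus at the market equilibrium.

Consumer surplus = 4100.625

At equilibrium Qd = Qs, so 6025 - 20P = -859.5 + 4.5P; collecting terms, 6884.5 = 24.5P and P* = 281.
Then Q* = 6025 - 20(281) = 405.
Demand choke price (Qd = 0): P = 6025/20 = 301.25. Consumer surplus = ½ × (301.25 - 281) × 405 = 4100.625.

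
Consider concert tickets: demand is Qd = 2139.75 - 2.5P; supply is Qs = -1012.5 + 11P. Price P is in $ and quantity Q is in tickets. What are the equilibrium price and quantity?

Set Qd = Qs: 2139.75 - 2.5P = -1012.5 + 11P, so 3152.25 = 13.5P and P* = 233.5.
From the demand curve, Q* = 2139.75 - 2.5(233.5) = 1556.

P* = 233.5, Q* = 1556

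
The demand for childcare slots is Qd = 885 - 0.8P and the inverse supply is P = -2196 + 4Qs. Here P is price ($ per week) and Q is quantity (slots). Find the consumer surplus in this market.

Inverting to quantity form: Qs = 549 + 0.25P.
Equating demand and supply, 885 - 0.8P = 549 + 0.25P gives 1.05P = 336, so P* = 320.
From the demand curve, Q* = 885 - 0.8(320) = 629.
Demand choke price (Qd = 0): P = 885/0.8 = 1106.25. Consumer surplus = ½ × (1106.25 - 320) × 629 = 247275.625.

Consumer surplus = 247275.625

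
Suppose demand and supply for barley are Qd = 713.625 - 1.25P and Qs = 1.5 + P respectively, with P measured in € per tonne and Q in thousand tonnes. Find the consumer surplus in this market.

At equilibrium Qd = Qs, so 713.625 - 1.25P = 1.5 + P; collecting terms, 712.125 = 2.25P and P* = 316.5.
Then Q* = 713.625 - 1.25(316.5) = 318.
Demand choke price (Qd = 0): P = 713.625/1.25 = 570.9. Consumer surplus = ½ × (570.9 - 316.5) × 318 = 40449.6.

Consumer surplus = 40449.6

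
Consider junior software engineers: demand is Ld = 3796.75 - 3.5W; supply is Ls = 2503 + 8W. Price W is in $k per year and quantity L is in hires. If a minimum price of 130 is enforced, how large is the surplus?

Surplus = 201.25

With W fixed at 130, quantity demanded is 3341.75 and quantity supplied is 3543.
Surplus = Ls - Ld = 3543 - 3341.75 = 201.25.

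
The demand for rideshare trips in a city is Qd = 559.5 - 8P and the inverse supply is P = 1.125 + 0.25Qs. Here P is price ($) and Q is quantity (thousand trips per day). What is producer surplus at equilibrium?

Producer surplus = 4209.03125

In direct form, Qs = -4.5 + 4P.
At equilibrium Qd = Qs, so 559.5 - 8P = -4.5 + 4P; collecting terms, 564 = 12P and P* = 47.
Substitute back: Q* = 559.5 - 8(47) = 183.5.
Supply choke price (Qs = 0): P = 1.125. Producer surplus = ½ × (47 - 1.125) × 183.5 = 4209.03125.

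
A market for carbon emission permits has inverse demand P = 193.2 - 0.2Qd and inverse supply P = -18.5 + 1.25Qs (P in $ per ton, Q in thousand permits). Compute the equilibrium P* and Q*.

In direct form, Qd = 966 - 5P and Qs = 14.8 + 0.8P.
At equilibrium Qd = Qs, so 966 - 5P = 14.8 + 0.8P; collecting terms, 951.2 = 5.8P and P* = 164.
Substitute back: Q* = 966 - 5(164) = 146.

P* = 164, Q* = 146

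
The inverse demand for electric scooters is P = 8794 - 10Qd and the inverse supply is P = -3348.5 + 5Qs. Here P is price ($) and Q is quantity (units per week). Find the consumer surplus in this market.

Inverting to quantity form: Qd = 879.4 - 0.1P and Qs = 669.7 + 0.2P.
At equilibrium Qd = Qs, so 879.4 - 0.1P = 669.7 + 0.2P; collecting terms, 209.7 = 0.3P and P* = 699.
From the demand curve, Q* = 879.4 - 0.1(699) = 809.5.
Demand choke price (Qd = 0): P = 879.4/0.1 = 8794. Consumer surplus = ½ × (8794 - 699) × 809.5 = 3276451.25.

Consumer surplus = 3276451.25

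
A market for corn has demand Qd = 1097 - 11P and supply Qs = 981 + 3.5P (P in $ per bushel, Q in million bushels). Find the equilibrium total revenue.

At equilibrium Qd = Qs, so 1097 - 11P = 981 + 3.5P; collecting terms, 116 = 14.5P and P* = 8.
Substitute back: Q* = 1097 - 11(8) = 1009.
Total revenue = P* × Q* = 8 × 1009 = 8072.

Total revenue = 8072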